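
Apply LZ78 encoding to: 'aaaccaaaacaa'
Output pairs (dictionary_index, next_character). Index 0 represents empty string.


LZ78 encoding steps:
Dictionary: {0: ''}
Step 1: w='' (idx 0), next='a' -> output (0, 'a'), add 'a' as idx 1
Step 2: w='a' (idx 1), next='a' -> output (1, 'a'), add 'aa' as idx 2
Step 3: w='' (idx 0), next='c' -> output (0, 'c'), add 'c' as idx 3
Step 4: w='c' (idx 3), next='a' -> output (3, 'a'), add 'ca' as idx 4
Step 5: w='aa' (idx 2), next='a' -> output (2, 'a'), add 'aaa' as idx 5
Step 6: w='ca' (idx 4), next='a' -> output (4, 'a'), add 'caa' as idx 6


Encoded: [(0, 'a'), (1, 'a'), (0, 'c'), (3, 'a'), (2, 'a'), (4, 'a')]


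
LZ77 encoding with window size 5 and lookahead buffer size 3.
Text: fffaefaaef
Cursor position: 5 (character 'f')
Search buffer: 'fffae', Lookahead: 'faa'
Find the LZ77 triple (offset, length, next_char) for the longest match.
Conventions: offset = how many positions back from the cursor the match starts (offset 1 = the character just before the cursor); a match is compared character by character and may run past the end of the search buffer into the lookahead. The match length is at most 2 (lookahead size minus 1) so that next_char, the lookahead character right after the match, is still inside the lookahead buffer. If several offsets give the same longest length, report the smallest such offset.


Try each offset into the search buffer:
  offset=1 (pos 4, char 'e'): match length 0
  offset=2 (pos 3, char 'a'): match length 0
  offset=3 (pos 2, char 'f'): match length 2
  offset=4 (pos 1, char 'f'): match length 1
  offset=5 (pos 0, char 'f'): match length 1
Longest match has length 2 at offset 3.
next_char = character at position 5 + 2 = 7 -> 'a'

Best match: offset=3, length=2 (matching 'fa' starting at position 2)
LZ77 triple: (3, 2, 'a')


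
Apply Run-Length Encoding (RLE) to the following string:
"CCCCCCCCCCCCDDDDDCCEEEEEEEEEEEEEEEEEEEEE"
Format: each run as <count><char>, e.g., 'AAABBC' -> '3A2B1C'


Scanning runs left to right:
  i=0: run of 'C' x 12 -> '12C'
  i=12: run of 'D' x 5 -> '5D'
  i=17: run of 'C' x 2 -> '2C'
  i=19: run of 'E' x 21 -> '21E'

RLE = 12C5D2C21E


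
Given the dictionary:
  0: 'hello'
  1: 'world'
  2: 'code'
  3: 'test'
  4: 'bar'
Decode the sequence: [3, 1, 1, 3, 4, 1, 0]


Look up each index in the dictionary:
  3 -> 'test'
  1 -> 'world'
  1 -> 'world'
  3 -> 'test'
  4 -> 'bar'
  1 -> 'world'
  0 -> 'hello'

Decoded: "test world world test bar world hello"


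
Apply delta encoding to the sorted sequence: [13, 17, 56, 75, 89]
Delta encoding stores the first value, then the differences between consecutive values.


First value: 13
Deltas:
  17 - 13 = 4
  56 - 17 = 39
  75 - 56 = 19
  89 - 75 = 14


Delta encoded: [13, 4, 39, 19, 14]


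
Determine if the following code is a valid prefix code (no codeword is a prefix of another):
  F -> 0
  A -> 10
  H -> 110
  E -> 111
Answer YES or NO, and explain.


Checking each pair (does one codeword prefix another?):
  F='0' vs A='10': no prefix
  F='0' vs H='110': no prefix
  F='0' vs E='111': no prefix
  A='10' vs F='0': no prefix
  A='10' vs H='110': no prefix
  A='10' vs E='111': no prefix
  H='110' vs F='0': no prefix
  H='110' vs A='10': no prefix
  H='110' vs E='111': no prefix
  E='111' vs F='0': no prefix
  E='111' vs A='10': no prefix
  E='111' vs H='110': no prefix
No violation found over all pairs.

YES -- this is a valid prefix code. No codeword is a prefix of any other codeword.


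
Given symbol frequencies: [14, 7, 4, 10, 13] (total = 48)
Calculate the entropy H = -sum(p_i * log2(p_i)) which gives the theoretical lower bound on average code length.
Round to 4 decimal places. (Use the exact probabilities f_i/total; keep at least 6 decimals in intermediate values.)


Per-symbol terms -p_i * log2(p_i) with p_i = f_i/48:
  p = 14/48 = 0.291667: log2(p) = -1.777608, -p*log2(p) = 0.518469
  p = 7/48 = 0.145833: log2(p) = -2.777608, -p*log2(p) = 0.405068
  p = 4/48 = 0.083333: log2(p) = -3.584963, -p*log2(p) = 0.298747
  p = 10/48 = 0.208333: log2(p) = -2.263034, -p*log2(p) = 0.471466
  p = 13/48 = 0.270833: log2(p) = -1.884523, -p*log2(p) = 0.510392
H = 0.518469 + 0.405068 + 0.298747 + 0.471466 + 0.510392 = 2.204142

H = 2.2041 bits/symbol


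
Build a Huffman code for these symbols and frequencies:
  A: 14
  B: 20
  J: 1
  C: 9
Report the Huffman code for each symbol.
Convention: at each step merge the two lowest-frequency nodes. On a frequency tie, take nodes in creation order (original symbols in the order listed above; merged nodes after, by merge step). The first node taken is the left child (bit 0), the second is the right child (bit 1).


Huffman tree construction:
Step 1: Merge J(1) + C(9) = 10
Step 2: Merge (J+C)(10) + A(14) = 24
Step 3: Merge B(20) + ((J+C)+A)(24) = 44
Read each symbol's code off the tree from the root (left child = 0, right child = 1).

Codes:
  A: 11 (length 2)
  B: 0 (length 1)
  J: 100 (length 3)
  C: 101 (length 3)
Average code length: 78/44 = 1.7727 bits/symbol


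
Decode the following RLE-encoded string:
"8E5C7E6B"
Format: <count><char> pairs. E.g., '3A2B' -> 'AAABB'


Expanding each <count><char> pair:
  8E -> 'EEEEEEEE'
  5C -> 'CCCCC'
  7E -> 'EEEEEEE'
  6B -> 'BBBBBB'

Decoded = EEEEEEEECCCCCEEEEEEEBBBBBB


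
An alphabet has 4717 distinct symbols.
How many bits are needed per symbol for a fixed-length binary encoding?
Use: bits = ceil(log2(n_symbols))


log2(4717) = 12.2037
Bracket: 2^12 = 4096 < 4717 <= 2^13 = 8192
So ceil(log2(4717)) = 13

bits = ceil(log2(4717)) = ceil(12.2037) = 13 bits


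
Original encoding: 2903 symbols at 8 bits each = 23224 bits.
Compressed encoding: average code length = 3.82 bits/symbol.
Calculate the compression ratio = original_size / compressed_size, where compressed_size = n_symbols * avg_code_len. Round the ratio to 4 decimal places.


original_size = n_symbols * orig_bits = 2903 * 8 = 23224 bits
compressed_size = n_symbols * avg_code_len = 2903 * 3.82 = 11089.46 bits
ratio = original_size / compressed_size = 23224 / 11089.46 = 2.0942

Compression ratio = 2.0942


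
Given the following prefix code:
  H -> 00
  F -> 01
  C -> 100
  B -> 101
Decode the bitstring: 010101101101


Decoding step by step:
Bits 01 -> F
Bits 01 -> F
Bits 01 -> F
Bits 101 -> B
Bits 101 -> B


Decoded message: FFFBB


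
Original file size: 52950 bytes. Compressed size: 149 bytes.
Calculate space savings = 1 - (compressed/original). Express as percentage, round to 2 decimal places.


ratio = compressed/original = 149/52950 = 0.002814
savings = 1 - ratio = 1 - 0.002814 = 0.997186
as a percentage: 0.997186 * 100 = 99.72%

Space savings = 1 - 149/52950 = 99.72%


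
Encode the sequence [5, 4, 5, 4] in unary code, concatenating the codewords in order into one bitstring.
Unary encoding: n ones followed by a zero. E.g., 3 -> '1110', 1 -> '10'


Encode each number as n ones followed by a terminating 0:
  5 -> 111110 (6 bits)
  4 -> 11110 (5 bits)
  5 -> 111110 (6 bits)
  4 -> 11110 (5 bits)
Total length = 6 + 5 + 6 + 5 = 22 bits.

Unary([5, 4, 5, 4]) = 1111101111011111011110 (22 bits)


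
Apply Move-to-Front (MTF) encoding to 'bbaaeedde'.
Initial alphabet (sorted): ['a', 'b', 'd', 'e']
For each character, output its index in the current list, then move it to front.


MTF encoding:
'b': index 1 in ['a', 'b', 'd', 'e'] -> ['b', 'a', 'd', 'e']
'b': index 0 in ['b', 'a', 'd', 'e'] -> ['b', 'a', 'd', 'e']
'a': index 1 in ['b', 'a', 'd', 'e'] -> ['a', 'b', 'd', 'e']
'a': index 0 in ['a', 'b', 'd', 'e'] -> ['a', 'b', 'd', 'e']
'e': index 3 in ['a', 'b', 'd', 'e'] -> ['e', 'a', 'b', 'd']
'e': index 0 in ['e', 'a', 'b', 'd'] -> ['e', 'a', 'b', 'd']
'd': index 3 in ['e', 'a', 'b', 'd'] -> ['d', 'e', 'a', 'b']
'd': index 0 in ['d', 'e', 'a', 'b'] -> ['d', 'e', 'a', 'b']
'e': index 1 in ['d', 'e', 'a', 'b'] -> ['e', 'd', 'a', 'b']


Output: [1, 0, 1, 0, 3, 0, 3, 0, 1]


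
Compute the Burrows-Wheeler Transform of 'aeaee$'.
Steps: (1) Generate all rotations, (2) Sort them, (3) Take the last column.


Rotations (sorted):
  0: $aeaee -> last char: e
  1: aeaee$ -> last char: $
  2: aee$ae -> last char: e
  3: e$aeae -> last char: e
  4: eaee$a -> last char: a
  5: ee$aea -> last char: a


BWT = e$eeaa


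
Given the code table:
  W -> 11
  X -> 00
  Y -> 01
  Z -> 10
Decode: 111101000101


Decoding:
11 -> W
11 -> W
01 -> Y
00 -> X
01 -> Y
01 -> Y


Result: WWYXYY


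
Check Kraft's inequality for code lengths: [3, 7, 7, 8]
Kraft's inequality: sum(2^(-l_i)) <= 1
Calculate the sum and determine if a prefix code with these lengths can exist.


Sum = 2^(-3) + 2^(-7) + 2^(-7) + 2^(-8)
    = 0.125 + 0.0078125 + 0.0078125 + 0.00390625
    = 37/256 = 0.14453125
Since 0.14453125 <= 1, Kraft's inequality IS satisfied.
A prefix code with these lengths CAN exist.

Kraft sum = 0.14453125. Satisfied.


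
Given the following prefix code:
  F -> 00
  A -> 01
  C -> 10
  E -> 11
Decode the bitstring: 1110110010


Decoding step by step:
Bits 11 -> E
Bits 10 -> C
Bits 11 -> E
Bits 00 -> F
Bits 10 -> C


Decoded message: ECEFC


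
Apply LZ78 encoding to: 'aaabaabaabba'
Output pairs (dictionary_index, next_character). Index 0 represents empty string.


LZ78 encoding steps:
Dictionary: {0: ''}
Step 1: w='' (idx 0), next='a' -> output (0, 'a'), add 'a' as idx 1
Step 2: w='a' (idx 1), next='a' -> output (1, 'a'), add 'aa' as idx 2
Step 3: w='' (idx 0), next='b' -> output (0, 'b'), add 'b' as idx 3
Step 4: w='aa' (idx 2), next='b' -> output (2, 'b'), add 'aab' as idx 4
Step 5: w='aab' (idx 4), next='b' -> output (4, 'b'), add 'aabb' as idx 5
Step 6: w='a' (idx 1), end of input -> output (1, '')


Encoded: [(0, 'a'), (1, 'a'), (0, 'b'), (2, 'b'), (4, 'b'), (1, '')]


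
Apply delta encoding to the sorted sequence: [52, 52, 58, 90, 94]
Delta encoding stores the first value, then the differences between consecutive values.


First value: 52
Deltas:
  52 - 52 = 0
  58 - 52 = 6
  90 - 58 = 32
  94 - 90 = 4


Delta encoded: [52, 0, 6, 32, 4]


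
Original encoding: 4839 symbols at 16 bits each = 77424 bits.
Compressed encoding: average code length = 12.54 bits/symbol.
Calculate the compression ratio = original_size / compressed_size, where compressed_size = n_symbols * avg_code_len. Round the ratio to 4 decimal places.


original_size = n_symbols * orig_bits = 4839 * 16 = 77424 bits
compressed_size = n_symbols * avg_code_len = 4839 * 12.54 = 60681.06 bits
ratio = original_size / compressed_size = 77424 / 60681.06 = 1.2759

Compression ratio = 1.2759


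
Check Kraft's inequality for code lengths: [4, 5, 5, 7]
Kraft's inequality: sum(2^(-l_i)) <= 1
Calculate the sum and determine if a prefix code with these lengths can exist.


Sum = 2^(-4) + 2^(-5) + 2^(-5) + 2^(-7)
    = 0.0625 + 0.03125 + 0.03125 + 0.0078125
    = 17/128 = 0.1328125
Since 0.1328125 <= 1, Kraft's inequality IS satisfied.
A prefix code with these lengths CAN exist.

Kraft sum = 0.1328125. Satisfied.


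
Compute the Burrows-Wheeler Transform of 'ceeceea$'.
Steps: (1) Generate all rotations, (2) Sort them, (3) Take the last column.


Rotations (sorted):
  0: $ceeceea -> last char: a
  1: a$ceecee -> last char: e
  2: ceea$cee -> last char: e
  3: ceeceea$ -> last char: $
  4: ea$ceece -> last char: e
  5: eceea$ce -> last char: e
  6: eea$ceec -> last char: c
  7: eeceea$c -> last char: c


BWT = aee$eecc


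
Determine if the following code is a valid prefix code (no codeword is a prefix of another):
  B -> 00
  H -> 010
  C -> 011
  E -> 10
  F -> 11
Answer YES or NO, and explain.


Checking each pair (does one codeword prefix another?):
  B='00' vs H='010': no prefix
  B='00' vs C='011': no prefix
  B='00' vs E='10': no prefix
  B='00' vs F='11': no prefix
  H='010' vs B='00': no prefix
  H='010' vs C='011': no prefix
  H='010' vs E='10': no prefix
  H='010' vs F='11': no prefix
  C='011' vs B='00': no prefix
  C='011' vs H='010': no prefix
  C='011' vs E='10': no prefix
  C='011' vs F='11': no prefix
  E='10' vs B='00': no prefix
  E='10' vs H='010': no prefix
  E='10' vs C='011': no prefix
  E='10' vs F='11': no prefix
  F='11' vs B='00': no prefix
  F='11' vs H='010': no prefix
  F='11' vs C='011': no prefix
  F='11' vs E='10': no prefix
No violation found over all pairs.

YES -- this is a valid prefix code. No codeword is a prefix of any other codeword.


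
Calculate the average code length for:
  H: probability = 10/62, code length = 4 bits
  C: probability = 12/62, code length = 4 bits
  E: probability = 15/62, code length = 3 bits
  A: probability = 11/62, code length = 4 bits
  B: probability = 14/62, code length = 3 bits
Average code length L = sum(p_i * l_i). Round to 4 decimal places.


Weighted contributions p_i * l_i:
  H: (10/62) * 4 = 40/62
  C: (12/62) * 4 = 48/62
  E: (15/62) * 3 = 45/62
  A: (11/62) * 4 = 44/62
  B: (14/62) * 3 = 42/62
Sum = (40 + 48 + 45 + 44 + 42)/62 = 219/62

L = 219/62 = 3.5323 bits/symbol


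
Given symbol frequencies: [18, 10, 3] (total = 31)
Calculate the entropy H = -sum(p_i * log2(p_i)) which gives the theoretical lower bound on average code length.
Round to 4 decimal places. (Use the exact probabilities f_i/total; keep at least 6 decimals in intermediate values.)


Per-symbol terms -p_i * log2(p_i) with p_i = f_i/31:
  p = 18/31 = 0.580645: log2(p) = -0.784271, -p*log2(p) = 0.455383
  p = 10/31 = 0.322581: log2(p) = -1.632268, -p*log2(p) = 0.526538
  p = 3/31 = 0.096774: log2(p) = -3.369234, -p*log2(p) = 0.326055
H = 0.455383 + 0.526538 + 0.326055 = 1.307976

H = 1.308 bits/symbol


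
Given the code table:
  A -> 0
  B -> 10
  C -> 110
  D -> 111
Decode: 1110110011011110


Decoding:
111 -> D
0 -> A
110 -> C
0 -> A
110 -> C
111 -> D
10 -> B


Result: DACACDB


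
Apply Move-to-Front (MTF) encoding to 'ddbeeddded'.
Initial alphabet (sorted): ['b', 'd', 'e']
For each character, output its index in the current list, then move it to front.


MTF encoding:
'd': index 1 in ['b', 'd', 'e'] -> ['d', 'b', 'e']
'd': index 0 in ['d', 'b', 'e'] -> ['d', 'b', 'e']
'b': index 1 in ['d', 'b', 'e'] -> ['b', 'd', 'e']
'e': index 2 in ['b', 'd', 'e'] -> ['e', 'b', 'd']
'e': index 0 in ['e', 'b', 'd'] -> ['e', 'b', 'd']
'd': index 2 in ['e', 'b', 'd'] -> ['d', 'e', 'b']
'd': index 0 in ['d', 'e', 'b'] -> ['d', 'e', 'b']
'd': index 0 in ['d', 'e', 'b'] -> ['d', 'e', 'b']
'e': index 1 in ['d', 'e', 'b'] -> ['e', 'd', 'b']
'd': index 1 in ['e', 'd', 'b'] -> ['d', 'e', 'b']


Output: [1, 0, 1, 2, 0, 2, 0, 0, 1, 1]


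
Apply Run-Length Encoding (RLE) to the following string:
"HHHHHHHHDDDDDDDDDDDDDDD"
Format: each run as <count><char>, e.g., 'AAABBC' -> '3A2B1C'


Scanning runs left to right:
  i=0: run of 'H' x 8 -> '8H'
  i=8: run of 'D' x 15 -> '15D'

RLE = 8H15D


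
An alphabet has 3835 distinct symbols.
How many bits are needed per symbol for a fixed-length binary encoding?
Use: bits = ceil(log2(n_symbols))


log2(3835) = 11.905
Bracket: 2^11 = 2048 < 3835 <= 2^12 = 4096
So ceil(log2(3835)) = 12

bits = ceil(log2(3835)) = ceil(11.905) = 12 bits


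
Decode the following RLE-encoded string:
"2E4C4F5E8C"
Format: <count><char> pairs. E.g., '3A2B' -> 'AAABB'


Expanding each <count><char> pair:
  2E -> 'EE'
  4C -> 'CCCC'
  4F -> 'FFFF'
  5E -> 'EEEEE'
  8C -> 'CCCCCCCC'

Decoded = EECCCCFFFFEEEEECCCCCCCC


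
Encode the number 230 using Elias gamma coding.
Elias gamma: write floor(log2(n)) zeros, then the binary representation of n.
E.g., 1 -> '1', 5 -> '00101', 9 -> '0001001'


num_bits = floor(log2(230)) + 1 = 8
leading_zeros = num_bits - 1 = 7
binary(230) = 11100110

Elias gamma(230) = '0000000' + '11100110' = 000000011100110 (15 bits)


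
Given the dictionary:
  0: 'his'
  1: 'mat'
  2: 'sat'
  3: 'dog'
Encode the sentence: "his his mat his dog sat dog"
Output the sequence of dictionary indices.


Look up each word in the dictionary:
  'his' -> 0
  'his' -> 0
  'mat' -> 1
  'his' -> 0
  'dog' -> 3
  'sat' -> 2
  'dog' -> 3

Encoded: [0, 0, 1, 0, 3, 2, 3]


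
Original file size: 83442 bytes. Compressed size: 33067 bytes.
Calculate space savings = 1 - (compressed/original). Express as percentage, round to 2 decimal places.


ratio = compressed/original = 33067/83442 = 0.396287
savings = 1 - ratio = 1 - 0.396287 = 0.603713
as a percentage: 0.603713 * 100 = 60.37%

Space savings = 1 - 33067/83442 = 60.37%


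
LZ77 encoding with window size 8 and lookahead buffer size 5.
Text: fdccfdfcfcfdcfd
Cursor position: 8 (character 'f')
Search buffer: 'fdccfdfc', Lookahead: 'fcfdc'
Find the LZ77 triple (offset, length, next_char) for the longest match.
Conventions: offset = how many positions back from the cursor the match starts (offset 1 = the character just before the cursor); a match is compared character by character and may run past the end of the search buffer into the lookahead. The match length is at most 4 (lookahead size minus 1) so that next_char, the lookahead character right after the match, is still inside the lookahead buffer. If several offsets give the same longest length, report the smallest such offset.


Try each offset into the search buffer:
  offset=1 (pos 7, char 'c'): match length 0
  offset=2 (pos 6, char 'f'): match length 3
  offset=3 (pos 5, char 'd'): match length 0
  offset=4 (pos 4, char 'f'): match length 1
  offset=5 (pos 3, char 'c'): match length 0
  offset=6 (pos 2, char 'c'): match length 0
  offset=7 (pos 1, char 'd'): match length 0
  offset=8 (pos 0, char 'f'): match length 1
Longest match has length 3 at offset 2.
next_char = character at position 8 + 3 = 11 -> 'd'

Best match: offset=2, length=3 (matching 'fcf' starting at position 6)
LZ77 triple: (2, 3, 'd')


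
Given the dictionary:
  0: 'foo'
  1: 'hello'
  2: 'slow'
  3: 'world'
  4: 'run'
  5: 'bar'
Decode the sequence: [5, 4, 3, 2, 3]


Look up each index in the dictionary:
  5 -> 'bar'
  4 -> 'run'
  3 -> 'world'
  2 -> 'slow'
  3 -> 'world'

Decoded: "bar run world slow world"


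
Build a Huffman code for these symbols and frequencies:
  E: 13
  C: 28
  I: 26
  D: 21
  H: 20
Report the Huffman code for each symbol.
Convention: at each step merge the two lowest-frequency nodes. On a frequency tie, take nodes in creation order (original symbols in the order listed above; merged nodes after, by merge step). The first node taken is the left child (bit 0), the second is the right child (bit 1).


Huffman tree construction:
Step 1: Merge E(13) + H(20) = 33
Step 2: Merge D(21) + I(26) = 47
Step 3: Merge C(28) + (E+H)(33) = 61
Step 4: Merge (D+I)(47) + (C+(E+H))(61) = 108
Read each symbol's code off the tree from the root (left child = 0, right child = 1).

Codes:
  E: 110 (length 3)
  C: 10 (length 2)
  I: 01 (length 2)
  D: 00 (length 2)
  H: 111 (length 3)
Average code length: 249/108 = 2.3056 bits/symbol


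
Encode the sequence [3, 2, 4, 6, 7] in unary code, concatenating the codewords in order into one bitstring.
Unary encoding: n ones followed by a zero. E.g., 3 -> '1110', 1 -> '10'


Encode each number as n ones followed by a terminating 0:
  3 -> 1110 (4 bits)
  2 -> 110 (3 bits)
  4 -> 11110 (5 bits)
  6 -> 1111110 (7 bits)
  7 -> 11111110 (8 bits)
Total length = 4 + 3 + 5 + 7 + 8 = 27 bits.

Unary([3, 2, 4, 6, 7]) = 111011011110111111011111110 (27 bits)


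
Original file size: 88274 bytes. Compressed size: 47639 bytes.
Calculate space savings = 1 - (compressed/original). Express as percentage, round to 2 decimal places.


ratio = compressed/original = 47639/88274 = 0.539672
savings = 1 - ratio = 1 - 0.539672 = 0.460328
as a percentage: 0.460328 * 100 = 46.03%

Space savings = 1 - 47639/88274 = 46.03%


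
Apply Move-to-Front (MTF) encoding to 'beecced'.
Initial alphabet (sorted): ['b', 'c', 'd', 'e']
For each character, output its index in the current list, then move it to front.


MTF encoding:
'b': index 0 in ['b', 'c', 'd', 'e'] -> ['b', 'c', 'd', 'e']
'e': index 3 in ['b', 'c', 'd', 'e'] -> ['e', 'b', 'c', 'd']
'e': index 0 in ['e', 'b', 'c', 'd'] -> ['e', 'b', 'c', 'd']
'c': index 2 in ['e', 'b', 'c', 'd'] -> ['c', 'e', 'b', 'd']
'c': index 0 in ['c', 'e', 'b', 'd'] -> ['c', 'e', 'b', 'd']
'e': index 1 in ['c', 'e', 'b', 'd'] -> ['e', 'c', 'b', 'd']
'd': index 3 in ['e', 'c', 'b', 'd'] -> ['d', 'e', 'c', 'b']


Output: [0, 3, 0, 2, 0, 1, 3]


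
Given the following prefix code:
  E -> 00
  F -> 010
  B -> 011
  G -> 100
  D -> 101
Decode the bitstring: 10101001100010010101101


Decoding step by step:
Bits 101 -> D
Bits 010 -> F
Bits 011 -> B
Bits 00 -> E
Bits 010 -> F
Bits 010 -> F
Bits 101 -> D
Bits 101 -> D


Decoded message: DFBEFFDD


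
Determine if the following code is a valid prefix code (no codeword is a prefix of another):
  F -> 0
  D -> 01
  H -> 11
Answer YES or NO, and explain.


Checking each pair (does one codeword prefix another?):
  F='0' vs D='01': prefix -- VIOLATION

NO -- this is NOT a valid prefix code. F (0) is a prefix of D (01).


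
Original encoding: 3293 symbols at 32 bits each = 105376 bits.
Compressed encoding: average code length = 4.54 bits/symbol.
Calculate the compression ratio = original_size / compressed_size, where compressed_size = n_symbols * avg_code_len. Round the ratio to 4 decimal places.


original_size = n_symbols * orig_bits = 3293 * 32 = 105376 bits
compressed_size = n_symbols * avg_code_len = 3293 * 4.54 = 14950.22 bits
ratio = original_size / compressed_size = 105376 / 14950.22 = 7.0485

Compression ratio = 7.0485


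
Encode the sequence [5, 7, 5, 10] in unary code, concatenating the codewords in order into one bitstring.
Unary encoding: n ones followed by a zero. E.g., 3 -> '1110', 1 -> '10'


Encode each number as n ones followed by a terminating 0:
  5 -> 111110 (6 bits)
  7 -> 11111110 (8 bits)
  5 -> 111110 (6 bits)
  10 -> 11111111110 (11 bits)
Total length = 6 + 8 + 6 + 11 = 31 bits.

Unary([5, 7, 5, 10]) = 1111101111111011111011111111110 (31 bits)


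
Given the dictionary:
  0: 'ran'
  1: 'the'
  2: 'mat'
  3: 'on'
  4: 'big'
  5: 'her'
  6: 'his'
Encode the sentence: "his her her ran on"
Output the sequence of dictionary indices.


Look up each word in the dictionary:
  'his' -> 6
  'her' -> 5
  'her' -> 5
  'ran' -> 0
  'on' -> 3

Encoded: [6, 5, 5, 0, 3]


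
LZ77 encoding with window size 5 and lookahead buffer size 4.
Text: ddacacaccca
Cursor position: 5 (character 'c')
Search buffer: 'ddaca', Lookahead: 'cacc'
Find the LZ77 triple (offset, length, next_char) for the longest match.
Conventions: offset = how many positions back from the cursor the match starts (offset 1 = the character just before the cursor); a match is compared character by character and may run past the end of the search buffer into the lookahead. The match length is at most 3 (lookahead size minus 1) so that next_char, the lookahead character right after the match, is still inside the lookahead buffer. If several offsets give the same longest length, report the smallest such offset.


Try each offset into the search buffer:
  offset=1 (pos 4, char 'a'): match length 0
  offset=2 (pos 3, char 'c'): match length 3
  offset=3 (pos 2, char 'a'): match length 0
  offset=4 (pos 1, char 'd'): match length 0
  offset=5 (pos 0, char 'd'): match length 0
Longest match has length 3 at offset 2.
next_char = character at position 5 + 3 = 8 -> 'c'

Best match: offset=2, length=3 (matching 'cac' starting at position 3)
LZ77 triple: (2, 3, 'c')


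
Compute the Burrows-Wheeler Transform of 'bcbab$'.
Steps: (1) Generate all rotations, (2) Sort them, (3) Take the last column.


Rotations (sorted):
  0: $bcbab -> last char: b
  1: ab$bcb -> last char: b
  2: b$bcba -> last char: a
  3: bab$bc -> last char: c
  4: bcbab$ -> last char: $
  5: cbab$b -> last char: b


BWT = bbac$b


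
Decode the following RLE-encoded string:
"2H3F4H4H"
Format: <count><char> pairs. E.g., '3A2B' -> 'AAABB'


Expanding each <count><char> pair:
  2H -> 'HH'
  3F -> 'FFF'
  4H -> 'HHHH'
  4H -> 'HHHH'

Decoded = HHFFFHHHHHHHH


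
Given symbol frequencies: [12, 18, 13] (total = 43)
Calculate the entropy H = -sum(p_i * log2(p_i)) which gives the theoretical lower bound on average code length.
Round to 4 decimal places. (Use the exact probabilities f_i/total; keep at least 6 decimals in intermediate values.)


Per-symbol terms -p_i * log2(p_i) with p_i = f_i/43:
  p = 12/43 = 0.279070: log2(p) = -1.841302, -p*log2(p) = 0.513852
  p = 18/43 = 0.418605: log2(p) = -1.256340, -p*log2(p) = 0.525910
  p = 13/43 = 0.302326: log2(p) = -1.725825, -p*log2(p) = 0.521761
H = 0.513852 + 0.525910 + 0.521761 = 1.561523

H = 1.5615 bits/symbol


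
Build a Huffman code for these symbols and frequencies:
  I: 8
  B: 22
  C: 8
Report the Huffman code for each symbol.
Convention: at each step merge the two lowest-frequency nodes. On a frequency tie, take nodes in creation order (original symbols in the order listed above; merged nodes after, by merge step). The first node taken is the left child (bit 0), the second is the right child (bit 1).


Huffman tree construction:
Step 1: Merge I(8) + C(8) = 16
Step 2: Merge (I+C)(16) + B(22) = 38
Read each symbol's code off the tree from the root (left child = 0, right child = 1).

Codes:
  I: 00 (length 2)
  B: 1 (length 1)
  C: 01 (length 2)
Average code length: 54/38 = 1.4211 bits/symbol


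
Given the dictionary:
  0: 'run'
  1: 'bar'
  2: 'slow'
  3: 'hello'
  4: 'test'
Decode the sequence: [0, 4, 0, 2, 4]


Look up each index in the dictionary:
  0 -> 'run'
  4 -> 'test'
  0 -> 'run'
  2 -> 'slow'
  4 -> 'test'

Decoded: "run test run slow test"


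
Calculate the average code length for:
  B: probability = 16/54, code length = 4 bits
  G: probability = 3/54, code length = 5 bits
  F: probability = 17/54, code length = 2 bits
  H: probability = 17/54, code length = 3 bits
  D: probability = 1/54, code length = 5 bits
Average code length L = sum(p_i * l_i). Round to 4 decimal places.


Weighted contributions p_i * l_i:
  B: (16/54) * 4 = 64/54
  G: (3/54) * 5 = 15/54
  F: (17/54) * 2 = 34/54
  H: (17/54) * 3 = 51/54
  D: (1/54) * 5 = 5/54
Sum = (64 + 15 + 34 + 51 + 5)/54 = 169/54

L = 169/54 = 3.1296 bits/symbol


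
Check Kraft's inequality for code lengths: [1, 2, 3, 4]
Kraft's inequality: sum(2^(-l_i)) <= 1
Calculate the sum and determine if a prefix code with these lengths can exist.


Sum = 2^(-1) + 2^(-2) + 2^(-3) + 2^(-4)
    = 0.5 + 0.25 + 0.125 + 0.0625
    = 15/16 = 0.9375
Since 0.9375 <= 1, Kraft's inequality IS satisfied.
A prefix code with these lengths CAN exist.

Kraft sum = 0.9375. Satisfied.


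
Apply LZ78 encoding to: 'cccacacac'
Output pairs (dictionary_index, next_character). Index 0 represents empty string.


LZ78 encoding steps:
Dictionary: {0: ''}
Step 1: w='' (idx 0), next='c' -> output (0, 'c'), add 'c' as idx 1
Step 2: w='c' (idx 1), next='c' -> output (1, 'c'), add 'cc' as idx 2
Step 3: w='' (idx 0), next='a' -> output (0, 'a'), add 'a' as idx 3
Step 4: w='c' (idx 1), next='a' -> output (1, 'a'), add 'ca' as idx 4
Step 5: w='ca' (idx 4), next='c' -> output (4, 'c'), add 'cac' as idx 5


Encoded: [(0, 'c'), (1, 'c'), (0, 'a'), (1, 'a'), (4, 'c')]


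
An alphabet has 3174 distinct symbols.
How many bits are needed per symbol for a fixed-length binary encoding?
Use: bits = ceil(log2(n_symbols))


log2(3174) = 11.6321
Bracket: 2^11 = 2048 < 3174 <= 2^12 = 4096
So ceil(log2(3174)) = 12

bits = ceil(log2(3174)) = ceil(11.6321) = 12 bits


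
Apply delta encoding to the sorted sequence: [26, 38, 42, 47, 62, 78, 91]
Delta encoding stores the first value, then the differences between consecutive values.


First value: 26
Deltas:
  38 - 26 = 12
  42 - 38 = 4
  47 - 42 = 5
  62 - 47 = 15
  78 - 62 = 16
  91 - 78 = 13


Delta encoded: [26, 12, 4, 5, 15, 16, 13]


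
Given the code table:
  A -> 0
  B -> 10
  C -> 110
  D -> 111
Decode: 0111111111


Decoding:
0 -> A
111 -> D
111 -> D
111 -> D


Result: ADDD


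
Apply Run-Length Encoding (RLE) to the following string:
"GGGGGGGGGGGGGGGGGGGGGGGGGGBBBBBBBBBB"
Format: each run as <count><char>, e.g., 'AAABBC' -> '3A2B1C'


Scanning runs left to right:
  i=0: run of 'G' x 26 -> '26G'
  i=26: run of 'B' x 10 -> '10B'

RLE = 26G10B


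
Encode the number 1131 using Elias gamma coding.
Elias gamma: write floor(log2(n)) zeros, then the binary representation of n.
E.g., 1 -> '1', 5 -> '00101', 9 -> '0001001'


num_bits = floor(log2(1131)) + 1 = 11
leading_zeros = num_bits - 1 = 10
binary(1131) = 10001101011

Elias gamma(1131) = '0000000000' + '10001101011' = 000000000010001101011 (21 bits)


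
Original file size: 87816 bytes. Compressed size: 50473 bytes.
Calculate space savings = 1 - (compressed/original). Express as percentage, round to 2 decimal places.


ratio = compressed/original = 50473/87816 = 0.574759
savings = 1 - ratio = 1 - 0.574759 = 0.425241
as a percentage: 0.425241 * 100 = 42.52%

Space savings = 1 - 50473/87816 = 42.52%


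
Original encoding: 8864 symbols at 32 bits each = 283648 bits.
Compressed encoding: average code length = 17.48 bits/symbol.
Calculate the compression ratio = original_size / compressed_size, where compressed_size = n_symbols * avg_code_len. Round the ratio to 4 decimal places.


original_size = n_symbols * orig_bits = 8864 * 32 = 283648 bits
compressed_size = n_symbols * avg_code_len = 8864 * 17.48 = 154942.72 bits
ratio = original_size / compressed_size = 283648 / 154942.72 = 1.8307

Compression ratio = 1.8307


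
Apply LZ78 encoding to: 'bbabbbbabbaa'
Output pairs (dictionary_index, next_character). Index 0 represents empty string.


LZ78 encoding steps:
Dictionary: {0: ''}
Step 1: w='' (idx 0), next='b' -> output (0, 'b'), add 'b' as idx 1
Step 2: w='b' (idx 1), next='a' -> output (1, 'a'), add 'ba' as idx 2
Step 3: w='b' (idx 1), next='b' -> output (1, 'b'), add 'bb' as idx 3
Step 4: w='bb' (idx 3), next='a' -> output (3, 'a'), add 'bba' as idx 4
Step 5: w='bba' (idx 4), next='a' -> output (4, 'a'), add 'bbaa' as idx 5


Encoded: [(0, 'b'), (1, 'a'), (1, 'b'), (3, 'a'), (4, 'a')]


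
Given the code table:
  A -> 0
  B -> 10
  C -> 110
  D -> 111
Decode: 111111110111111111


Decoding:
111 -> D
111 -> D
110 -> C
111 -> D
111 -> D
111 -> D


Result: DDCDDD


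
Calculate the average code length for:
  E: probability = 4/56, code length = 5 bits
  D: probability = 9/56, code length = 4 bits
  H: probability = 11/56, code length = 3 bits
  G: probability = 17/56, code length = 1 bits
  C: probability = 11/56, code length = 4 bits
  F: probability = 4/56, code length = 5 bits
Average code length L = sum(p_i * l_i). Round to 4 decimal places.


Weighted contributions p_i * l_i:
  E: (4/56) * 5 = 20/56
  D: (9/56) * 4 = 36/56
  H: (11/56) * 3 = 33/56
  G: (17/56) * 1 = 17/56
  C: (11/56) * 4 = 44/56
  F: (4/56) * 5 = 20/56
Sum = (20 + 36 + 33 + 17 + 44 + 20)/56 = 170/56

L = 170/56 = 3.0357 bits/symbol


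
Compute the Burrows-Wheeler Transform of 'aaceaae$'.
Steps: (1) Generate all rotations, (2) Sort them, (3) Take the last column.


Rotations (sorted):
  0: $aaceaae -> last char: e
  1: aaceaae$ -> last char: $
  2: aae$aace -> last char: e
  3: aceaae$a -> last char: a
  4: ae$aacea -> last char: a
  5: ceaae$aa -> last char: a
  6: e$aaceaa -> last char: a
  7: eaae$aac -> last char: c


BWT = e$eaaaac


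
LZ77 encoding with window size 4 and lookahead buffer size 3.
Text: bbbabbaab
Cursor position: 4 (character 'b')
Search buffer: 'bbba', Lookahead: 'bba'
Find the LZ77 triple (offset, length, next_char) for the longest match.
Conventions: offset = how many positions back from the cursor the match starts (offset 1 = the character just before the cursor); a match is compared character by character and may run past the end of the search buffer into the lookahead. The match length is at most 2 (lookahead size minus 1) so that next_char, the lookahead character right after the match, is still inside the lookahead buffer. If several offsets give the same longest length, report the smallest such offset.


Try each offset into the search buffer:
  offset=1 (pos 3, char 'a'): match length 0
  offset=2 (pos 2, char 'b'): match length 1
  offset=3 (pos 1, char 'b'): match length 2
  offset=4 (pos 0, char 'b'): match length 2
Longest match has length 2, found at offsets 3, 4; take the smallest, offset 3.
next_char = character at position 4 + 2 = 6 -> 'a'

Best match: offset=3, length=2 (matching 'bb' starting at position 1)
LZ77 triple: (3, 2, 'a')


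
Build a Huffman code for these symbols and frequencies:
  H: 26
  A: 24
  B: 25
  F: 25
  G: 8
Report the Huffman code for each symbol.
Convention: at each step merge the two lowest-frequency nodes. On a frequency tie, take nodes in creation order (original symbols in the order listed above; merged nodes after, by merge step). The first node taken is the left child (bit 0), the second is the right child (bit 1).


Huffman tree construction:
Step 1: Merge G(8) + A(24) = 32
Step 2: Merge B(25) + F(25) = 50
Step 3: Merge H(26) + (G+A)(32) = 58
Step 4: Merge (B+F)(50) + (H+(G+A))(58) = 108
Read each symbol's code off the tree from the root (left child = 0, right child = 1).

Codes:
  H: 10 (length 2)
  A: 111 (length 3)
  B: 00 (length 2)
  F: 01 (length 2)
  G: 110 (length 3)
Average code length: 248/108 = 2.2963 bits/symbol


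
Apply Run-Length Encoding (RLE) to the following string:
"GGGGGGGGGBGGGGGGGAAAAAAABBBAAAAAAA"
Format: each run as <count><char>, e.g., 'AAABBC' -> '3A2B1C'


Scanning runs left to right:
  i=0: run of 'G' x 9 -> '9G'
  i=9: run of 'B' x 1 -> '1B'
  i=10: run of 'G' x 7 -> '7G'
  i=17: run of 'A' x 7 -> '7A'
  i=24: run of 'B' x 3 -> '3B'
  i=27: run of 'A' x 7 -> '7A'

RLE = 9G1B7G7A3B7A


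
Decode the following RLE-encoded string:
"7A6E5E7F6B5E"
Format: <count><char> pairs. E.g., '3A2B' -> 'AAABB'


Expanding each <count><char> pair:
  7A -> 'AAAAAAA'
  6E -> 'EEEEEE'
  5E -> 'EEEEE'
  7F -> 'FFFFFFF'
  6B -> 'BBBBBB'
  5E -> 'EEEEE'

Decoded = AAAAAAAEEEEEEEEEEEFFFFFFFBBBBBBEEEEE


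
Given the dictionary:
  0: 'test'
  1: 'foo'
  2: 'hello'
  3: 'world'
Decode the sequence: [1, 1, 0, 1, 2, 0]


Look up each index in the dictionary:
  1 -> 'foo'
  1 -> 'foo'
  0 -> 'test'
  1 -> 'foo'
  2 -> 'hello'
  0 -> 'test'

Decoded: "foo foo test foo hello test"


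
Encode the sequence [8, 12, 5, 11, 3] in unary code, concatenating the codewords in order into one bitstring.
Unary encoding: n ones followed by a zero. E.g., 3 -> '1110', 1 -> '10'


Encode each number as n ones followed by a terminating 0:
  8 -> 111111110 (9 bits)
  12 -> 1111111111110 (13 bits)
  5 -> 111110 (6 bits)
  11 -> 111111111110 (12 bits)
  3 -> 1110 (4 bits)
Total length = 9 + 13 + 6 + 12 + 4 = 44 bits.

Unary([8, 12, 5, 11, 3]) = 11111111011111111111101111101111111111101110 (44 bits)


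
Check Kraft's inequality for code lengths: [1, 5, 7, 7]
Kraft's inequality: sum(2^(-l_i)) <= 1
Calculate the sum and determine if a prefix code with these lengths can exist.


Sum = 2^(-1) + 2^(-5) + 2^(-7) + 2^(-7)
    = 0.5 + 0.03125 + 0.0078125 + 0.0078125
    = 70/128 = 0.546875
Since 0.546875 <= 1, Kraft's inequality IS satisfied.
A prefix code with these lengths CAN exist.

Kraft sum = 0.546875. Satisfied.


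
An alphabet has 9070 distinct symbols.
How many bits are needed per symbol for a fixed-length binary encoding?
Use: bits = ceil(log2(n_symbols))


log2(9070) = 13.1469
Bracket: 2^13 = 8192 < 9070 <= 2^14 = 16384
So ceil(log2(9070)) = 14

bits = ceil(log2(9070)) = ceil(13.1469) = 14 bits


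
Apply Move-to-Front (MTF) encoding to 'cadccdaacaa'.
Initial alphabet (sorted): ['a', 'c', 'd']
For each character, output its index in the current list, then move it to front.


MTF encoding:
'c': index 1 in ['a', 'c', 'd'] -> ['c', 'a', 'd']
'a': index 1 in ['c', 'a', 'd'] -> ['a', 'c', 'd']
'd': index 2 in ['a', 'c', 'd'] -> ['d', 'a', 'c']
'c': index 2 in ['d', 'a', 'c'] -> ['c', 'd', 'a']
'c': index 0 in ['c', 'd', 'a'] -> ['c', 'd', 'a']
'd': index 1 in ['c', 'd', 'a'] -> ['d', 'c', 'a']
'a': index 2 in ['d', 'c', 'a'] -> ['a', 'd', 'c']
'a': index 0 in ['a', 'd', 'c'] -> ['a', 'd', 'c']
'c': index 2 in ['a', 'd', 'c'] -> ['c', 'a', 'd']
'a': index 1 in ['c', 'a', 'd'] -> ['a', 'c', 'd']
'a': index 0 in ['a', 'c', 'd'] -> ['a', 'c', 'd']


Output: [1, 1, 2, 2, 0, 1, 2, 0, 2, 1, 0]


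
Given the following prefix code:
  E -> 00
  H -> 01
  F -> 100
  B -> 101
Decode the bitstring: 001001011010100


Decoding step by step:
Bits 00 -> E
Bits 100 -> F
Bits 101 -> B
Bits 101 -> B
Bits 01 -> H
Bits 00 -> E


Decoded message: EFBBHE


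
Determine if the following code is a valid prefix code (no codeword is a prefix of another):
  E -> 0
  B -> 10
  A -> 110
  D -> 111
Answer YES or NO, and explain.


Checking each pair (does one codeword prefix another?):
  E='0' vs B='10': no prefix
  E='0' vs A='110': no prefix
  E='0' vs D='111': no prefix
  B='10' vs E='0': no prefix
  B='10' vs A='110': no prefix
  B='10' vs D='111': no prefix
  A='110' vs E='0': no prefix
  A='110' vs B='10': no prefix
  A='110' vs D='111': no prefix
  D='111' vs E='0': no prefix
  D='111' vs B='10': no prefix
  D='111' vs A='110': no prefix
No violation found over all pairs.

YES -- this is a valid prefix code. No codeword is a prefix of any other codeword.


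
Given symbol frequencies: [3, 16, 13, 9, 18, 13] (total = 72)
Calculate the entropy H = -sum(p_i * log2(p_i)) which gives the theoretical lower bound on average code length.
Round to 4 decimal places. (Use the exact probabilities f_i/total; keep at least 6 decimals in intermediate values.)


Per-symbol terms -p_i * log2(p_i) with p_i = f_i/72:
  p = 3/72 = 0.041667: log2(p) = -4.584963, -p*log2(p) = 0.191040
  p = 16/72 = 0.222222: log2(p) = -2.169925, -p*log2(p) = 0.482206
  p = 13/72 = 0.180556: log2(p) = -2.469485, -p*log2(p) = 0.445879
  p = 9/72 = 0.125000: log2(p) = -3.000000, -p*log2(p) = 0.375000
  p = 18/72 = 0.250000: log2(p) = -2.000000, -p*log2(p) = 0.500000
  p = 13/72 = 0.180556: log2(p) = -2.469485, -p*log2(p) = 0.445879
H = 0.191040 + 0.482206 + 0.445879 + 0.375000 + 0.500000 + 0.445879 = 2.440004

H = 2.44 bits/symbol


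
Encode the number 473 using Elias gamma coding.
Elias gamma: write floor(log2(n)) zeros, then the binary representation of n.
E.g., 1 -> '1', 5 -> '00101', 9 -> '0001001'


num_bits = floor(log2(473)) + 1 = 9
leading_zeros = num_bits - 1 = 8
binary(473) = 111011001

Elias gamma(473) = '00000000' + '111011001' = 00000000111011001 (17 bits)


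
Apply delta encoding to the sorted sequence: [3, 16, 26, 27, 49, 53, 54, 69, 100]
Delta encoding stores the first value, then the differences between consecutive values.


First value: 3
Deltas:
  16 - 3 = 13
  26 - 16 = 10
  27 - 26 = 1
  49 - 27 = 22
  53 - 49 = 4
  54 - 53 = 1
  69 - 54 = 15
  100 - 69 = 31


Delta encoded: [3, 13, 10, 1, 22, 4, 1, 15, 31]


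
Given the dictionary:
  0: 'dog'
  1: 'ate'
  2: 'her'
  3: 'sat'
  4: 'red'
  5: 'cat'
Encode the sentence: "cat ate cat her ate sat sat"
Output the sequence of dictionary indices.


Look up each word in the dictionary:
  'cat' -> 5
  'ate' -> 1
  'cat' -> 5
  'her' -> 2
  'ate' -> 1
  'sat' -> 3
  'sat' -> 3

Encoded: [5, 1, 5, 2, 1, 3, 3]


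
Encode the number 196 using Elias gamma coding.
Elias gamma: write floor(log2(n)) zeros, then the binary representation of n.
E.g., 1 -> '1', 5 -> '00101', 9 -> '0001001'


num_bits = floor(log2(196)) + 1 = 8
leading_zeros = num_bits - 1 = 7
binary(196) = 11000100

Elias gamma(196) = '0000000' + '11000100' = 000000011000100 (15 bits)


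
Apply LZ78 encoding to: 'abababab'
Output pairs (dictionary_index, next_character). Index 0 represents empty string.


LZ78 encoding steps:
Dictionary: {0: ''}
Step 1: w='' (idx 0), next='a' -> output (0, 'a'), add 'a' as idx 1
Step 2: w='' (idx 0), next='b' -> output (0, 'b'), add 'b' as idx 2
Step 3: w='a' (idx 1), next='b' -> output (1, 'b'), add 'ab' as idx 3
Step 4: w='ab' (idx 3), next='a' -> output (3, 'a'), add 'aba' as idx 4
Step 5: w='b' (idx 2), end of input -> output (2, '')


Encoded: [(0, 'a'), (0, 'b'), (1, 'b'), (3, 'a'), (2, '')]


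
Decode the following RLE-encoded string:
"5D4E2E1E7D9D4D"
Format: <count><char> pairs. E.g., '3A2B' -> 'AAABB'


Expanding each <count><char> pair:
  5D -> 'DDDDD'
  4E -> 'EEEE'
  2E -> 'EE'
  1E -> 'E'
  7D -> 'DDDDDDD'
  9D -> 'DDDDDDDDD'
  4D -> 'DDDD'

Decoded = DDDDDEEEEEEEDDDDDDDDDDDDDDDDDDDD
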